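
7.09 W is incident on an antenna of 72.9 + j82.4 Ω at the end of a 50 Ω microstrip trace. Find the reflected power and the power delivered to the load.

|Γ| = |(22.9 + j82.4)/(122.9 + j82.4)| = 0.578
|Γ|² = 0.334
P_refl = |Γ|²·P_inc = 2.37 W, P_del = (1 − |Γ|²)·P_inc = 4.72 W

P_reflected ≈ 2.37 W; P_delivered ≈ 4.72 W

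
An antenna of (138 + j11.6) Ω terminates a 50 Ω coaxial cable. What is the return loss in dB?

Γ = (88 + j11.6)/(188 + j11.6), |Γ| = 0.471
RL = −20·log₁₀|Γ| = −20·log₁₀(0.471)

RL ≈ 6.54 dB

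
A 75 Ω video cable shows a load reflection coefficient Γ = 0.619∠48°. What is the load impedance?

Z_L = Z_0·(1 + Γ)/(1 − Γ) = 75·(1.41 + j0.46)/(0.586 − j0.46)

Z_L ≈ 83.4 + j124 Ω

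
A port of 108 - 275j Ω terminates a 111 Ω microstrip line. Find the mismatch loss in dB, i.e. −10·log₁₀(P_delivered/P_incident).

Γ = (-3 − j275)/(219 − j275), |Γ| = 0.782
|Γ|² = 0.612, so P_del/P_inc = 1 − |Γ|² = 0.388
ML = −10·log₁₀(1 − |Γ|²)

mismatch loss ≈ 4.11 dB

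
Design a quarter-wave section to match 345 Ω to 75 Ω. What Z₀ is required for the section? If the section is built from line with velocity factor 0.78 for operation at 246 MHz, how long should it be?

Z_qwt = √(Z_0·R_L) = √(75 × 345) = √25880
λ = 0.78·c/f = 0.951 m, so l = λ/4 = 0.238 m

Z_qwt ≈ 161 Ω; length ≈ 23.8 cm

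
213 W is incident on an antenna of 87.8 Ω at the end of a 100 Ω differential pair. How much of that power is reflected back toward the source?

P_reflected ≈ 0.899 W

Γ = (87.8 − 100)/(87.8 + 100) = -0.065
|Γ|² = 0.00422
P_refl = |Γ|²·P_inc = 0.899 W, P_del = (1 − |Γ|²)·P_inc = 212 W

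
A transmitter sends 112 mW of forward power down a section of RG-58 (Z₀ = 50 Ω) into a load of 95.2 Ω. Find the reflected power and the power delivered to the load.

P_reflected ≈ 10.9 mW; P_delivered ≈ 101 mW

Γ = (95.2 − 50)/(95.2 + 50) = 0.311
|Γ|² = 0.0969
P_refl = |Γ|²·P_inc = 10.9 mW, P_del = (1 − |Γ|²)·P_inc = 101 mW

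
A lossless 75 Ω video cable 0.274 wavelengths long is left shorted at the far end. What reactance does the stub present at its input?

X_in ≈ -494 Ω (capacitive)

βl = 2π × 0.274 = 98.6°
tan(βl) = -6.58
For a shorted stub, Z_in = jZ_0·tan(βl)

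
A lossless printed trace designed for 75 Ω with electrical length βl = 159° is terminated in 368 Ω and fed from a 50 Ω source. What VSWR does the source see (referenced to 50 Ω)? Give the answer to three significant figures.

tan(βl) = -0.384
Z_in = Z_0·(Z_L + jZ_0·tanβl)/(Z_0 + jZ_L·tanβl) = 92.8 + j146 Ω
Γ_s = (Z_in − Z_s)/(Z_in + Z_s) = (42.8 + j146)/(143 + j146), |Γ_s| = 0.745
VSWR = (1 + |Γ_s|)/(1 − |Γ_s|)

VSWR ≈ 6.85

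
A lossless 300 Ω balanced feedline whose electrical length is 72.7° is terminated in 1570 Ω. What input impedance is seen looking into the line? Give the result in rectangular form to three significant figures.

tan(βl) = tan(72.7°) = 3.21
Z_in = Z_0·(Z_L + jZ_0·tanβl)/(Z_0 + jZ_L·tanβl)
     = 300·(1570 + j963)/(300 + j5040)

Z_in ≈ 62.7 − j89.7 Ω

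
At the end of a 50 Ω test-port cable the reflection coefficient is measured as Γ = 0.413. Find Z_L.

Z_L = Z_0·(1 + Γ)/(1 − Γ) = 50·(1.41)/(0.587)

Z_L ≈ 120 Ω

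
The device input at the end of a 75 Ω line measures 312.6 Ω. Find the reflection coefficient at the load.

Γ = 0.613

Γ = (Z_L − Z_0)/(Z_L + Z_0) = (312.6 − 75)/(312.6 + 75) = 237.6/387.6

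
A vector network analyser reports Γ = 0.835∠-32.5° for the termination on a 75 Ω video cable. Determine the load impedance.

Z_L ≈ 78.6 − j233 Ω

Z_L = Z_0·(1 + Γ)/(1 − Γ) = 75·(1.7 − j0.449)/(0.296 + j0.449)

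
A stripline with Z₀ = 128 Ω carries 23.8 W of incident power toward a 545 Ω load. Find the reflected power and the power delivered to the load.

Γ = (545 − 128)/(545 + 128) = 0.62
|Γ|² = 0.384
P_refl = |Γ|²·P_inc = 9.14 W, P_del = (1 − |Γ|²)·P_inc = 14.7 W

P_reflected ≈ 9.14 W; P_delivered ≈ 14.7 W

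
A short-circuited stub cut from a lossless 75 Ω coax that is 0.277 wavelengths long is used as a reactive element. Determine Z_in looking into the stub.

Z_in ≈ −j438 Ω

βl = 2π × 0.277 = 99.7°
tan(βl) = -5.84
For a short-circuited stub, Z_in = jZ_0·tan(βl)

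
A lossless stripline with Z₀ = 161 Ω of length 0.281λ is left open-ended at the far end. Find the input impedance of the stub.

Z_in ≈ +j31.8 Ω

βl = 2π × 0.281 = 101°
tan(βl) = -5.07
For an open-ended stub, Z_in = −jZ_0·cot(βl) = −jZ_0/tan(βl)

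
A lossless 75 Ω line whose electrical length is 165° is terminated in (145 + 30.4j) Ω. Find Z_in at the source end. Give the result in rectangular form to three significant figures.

Z_in ≈ 104 + j57.8 Ω

tan(βl) = tan(165°) = -0.268
Z_in = Z_0·(Z_L + jZ_0·tanβl)/(Z_0 + jZ_L·tanβl)
     = 75·(145 + j10.3)/(83.1 − j38.9)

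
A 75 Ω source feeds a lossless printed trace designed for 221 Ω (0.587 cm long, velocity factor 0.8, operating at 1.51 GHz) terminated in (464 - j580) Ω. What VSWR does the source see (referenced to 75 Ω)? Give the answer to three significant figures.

VSWR ≈ 13.8

λ = v/f = 0.8·c / 1.51 GHz = 0.159 m
βl = 2π·l/λ = 2π × 0.0369 = 13.3°
tan(βl) = 0.236
Z_in = Z_0·(Z_L + jZ_0·tanβl)/(Z_0 + jZ_L·tanβl) = 171 − j378 Ω
Γ_s = (Z_in − Z_s)/(Z_in + Z_s) = (95.6 − j378)/(246 − j378), |Γ_s| = 0.865
VSWR = (1 + |Γ_s|)/(1 − |Γ_s|)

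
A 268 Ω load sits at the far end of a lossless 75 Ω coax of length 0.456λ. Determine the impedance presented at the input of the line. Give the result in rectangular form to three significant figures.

βl = 2π × 0.456 = 164°
tan(βl) = tan(164°) = -0.284
Z_in = Z_0·(Z_L + jZ_0·tanβl)/(Z_0 + jZ_L·tanβl)
     = 75·(268 − j21.3)/(75 − j76)

Z_in ≈ 143 + j123 Ω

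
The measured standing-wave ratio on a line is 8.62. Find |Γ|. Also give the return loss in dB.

|Γ| ≈ 0.792; return loss ≈ 2.02 dB

|Γ| = (S − 1)/(S + 1) = (8.62 − 1)/(8.62 + 1) = 7.62/9.62
RL = −20·log₁₀|Γ| = −20·log₁₀(0.792)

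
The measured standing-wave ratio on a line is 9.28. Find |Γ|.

|Γ| ≈ 0.805

|Γ| = (S − 1)/(S + 1) = (9.28 − 1)/(9.28 + 1) = 8.28/10.3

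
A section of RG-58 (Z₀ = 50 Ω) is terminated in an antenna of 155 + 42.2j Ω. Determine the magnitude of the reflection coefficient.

Γ = (Z_L − Z_0)/(Z_L + Z_0) = (105 + j42.2)/(205 + j42.2)
|Γ| = 113/209

|Γ| ≈ 0.541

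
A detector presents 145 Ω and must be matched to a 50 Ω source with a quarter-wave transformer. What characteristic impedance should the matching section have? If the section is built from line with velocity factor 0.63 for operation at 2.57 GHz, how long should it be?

Z_qwt = √(Z_0·R_L) = √(50 × 145) = √7250
λ = 0.63·c/f = 0.0735 m, so l = λ/4 = 0.0184 m

Z_qwt ≈ 85.1 Ω; length ≈ 1.84 cm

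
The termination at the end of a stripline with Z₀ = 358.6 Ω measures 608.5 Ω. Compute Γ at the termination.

Γ = 0.258

Γ = (Z_L − Z_0)/(Z_L + Z_0) = (608.5 − 358.6)/(608.5 + 358.6) = 249.9/967.1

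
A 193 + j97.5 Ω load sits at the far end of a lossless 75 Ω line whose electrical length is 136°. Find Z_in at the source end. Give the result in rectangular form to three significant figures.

Z_in ≈ 33.1 + j47.6 Ω

tan(βl) = tan(136°) = -0.966
Z_in = Z_0·(Z_L + jZ_0·tanβl)/(Z_0 + jZ_L·tanβl)
     = 75·(193 + j25.1)/(169 − j186)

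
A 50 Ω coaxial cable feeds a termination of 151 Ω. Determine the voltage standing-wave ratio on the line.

Γ = (151 − 50)/(151 + 50) = 0.502
VSWR = (1 + 0.502)/(1 − 0.502)

VSWR ≈ 3.02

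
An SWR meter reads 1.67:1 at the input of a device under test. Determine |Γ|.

|Γ| = (S − 1)/(S + 1) = (1.67 − 1)/(1.67 + 1) = 0.67/2.67

|Γ| ≈ 0.251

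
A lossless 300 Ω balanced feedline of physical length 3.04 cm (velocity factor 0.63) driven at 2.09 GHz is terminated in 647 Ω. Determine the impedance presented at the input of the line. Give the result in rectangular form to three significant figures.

λ = v/f = 0.63·c / 2.09 GHz = 0.0904 m
βl = 2π·l/λ = 2π × 0.336 = 121°
tan(βl) = tan(121°) = -1.66
Z_in = Z_0·(Z_L + jZ_0·tanβl)/(Z_0 + jZ_L·tanβl)
     = 300·(647 − j499)/(300 − j1080)

Z_in ≈ 176 + j131 Ω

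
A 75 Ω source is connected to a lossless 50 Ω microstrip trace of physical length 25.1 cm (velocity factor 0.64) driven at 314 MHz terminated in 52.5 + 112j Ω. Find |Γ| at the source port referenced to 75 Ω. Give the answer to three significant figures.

|Γ| ≈ 0.776

λ = v/f = 0.64·c / 314 MHz = 0.611 m
βl = 2π·l/λ = 2π × 0.41 = 148°
tan(βl) = -0.63
Z_in = Z_0·(Z_L + jZ_0·tanβl)/(Z_0 + jZ_L·tanβl) = 11.7 + j36.6 Ω
Γ_s = (Z_in − Z_s)/(Z_in + Z_s) = (-63.3 + j36.6)/(86.7 + j36.6), |Γ_s| = 0.776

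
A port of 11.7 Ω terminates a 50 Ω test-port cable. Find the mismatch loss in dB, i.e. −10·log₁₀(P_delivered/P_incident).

mismatch loss ≈ 2.11 dB

Γ = (11.7 − 50)/(11.7 + 50) = -0.621
|Γ|² = 0.385, so P_del/P_inc = 1 − |Γ|² = 0.615
ML = −10·log₁₀(1 − |Γ|²)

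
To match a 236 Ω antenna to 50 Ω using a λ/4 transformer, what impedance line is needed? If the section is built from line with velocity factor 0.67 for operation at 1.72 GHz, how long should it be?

Z_qwt ≈ 109 Ω; length ≈ 2.92 cm

Z_qwt = √(Z_0·R_L) = √(50 × 236) = √11800
λ = 0.67·c/f = 0.117 m, so l = λ/4 = 0.0292 m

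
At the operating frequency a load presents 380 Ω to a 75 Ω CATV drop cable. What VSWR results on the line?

VSWR ≈ 5.07

Γ = (380 − 75)/(380 + 75) = 0.67
VSWR = (1 + 0.67)/(1 − 0.67)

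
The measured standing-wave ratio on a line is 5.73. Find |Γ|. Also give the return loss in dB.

|Γ| ≈ 0.703; return loss ≈ 3.06 dB

|Γ| = (S − 1)/(S + 1) = (5.73 − 1)/(5.73 + 1) = 4.73/6.73
RL = −20·log₁₀|Γ| = −20·log₁₀(0.703)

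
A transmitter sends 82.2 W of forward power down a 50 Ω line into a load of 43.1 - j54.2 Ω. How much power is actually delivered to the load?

P_delivered ≈ 61.1 W

|Γ| = |(-6.9 − j54.2)/(93.1 − j54.2)| = 0.507
|Γ|² = 0.257
P_refl = |Γ|²·P_inc = 21.1 W, P_del = (1 − |Γ|²)·P_inc = 61.1 W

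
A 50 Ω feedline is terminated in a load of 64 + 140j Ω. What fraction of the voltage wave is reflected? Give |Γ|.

|Γ| ≈ 0.779

Γ = (Z_L − Z_0)/(Z_L + Z_0) = (14 + j140)/(114 + j140)
|Γ| = 141/181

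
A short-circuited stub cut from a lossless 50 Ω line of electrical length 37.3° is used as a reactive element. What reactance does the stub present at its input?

X_in ≈ 38.1 Ω (inductive)

tan(βl) = 0.762
For a short-circuited stub, Z_in = jZ_0·tan(βl)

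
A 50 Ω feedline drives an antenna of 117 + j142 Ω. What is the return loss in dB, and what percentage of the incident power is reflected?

Γ = (67 + j142)/(167 + j142), |Γ| = 0.716
RL = −20·log₁₀(0.716) = 2.9 dB
P_refl/P_inc = |Γ|² = 0.513

RL ≈ 2.9 dB; 51.3% of incident power reflected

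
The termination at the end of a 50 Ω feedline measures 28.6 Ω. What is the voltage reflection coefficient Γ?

Γ = -0.272

Γ = (Z_L − Z_0)/(Z_L + Z_0) = (28.6 − 50)/(28.6 + 50) = -21.4/78.6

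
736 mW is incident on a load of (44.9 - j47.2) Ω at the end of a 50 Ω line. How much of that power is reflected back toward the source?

|Γ| = |(-5.1 − j47.2)/(94.9 − j47.2)| = 0.448
|Γ|² = 0.201
P_refl = |Γ|²·P_inc = 148 mW, P_del = (1 − |Γ|²)·P_inc = 588 mW

P_reflected ≈ 148 mW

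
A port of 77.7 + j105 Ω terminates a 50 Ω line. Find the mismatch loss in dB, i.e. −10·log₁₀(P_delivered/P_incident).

mismatch loss ≈ 2.45 dB

Γ = (27.7 + j105)/(127.7 + j105), |Γ| = 0.657
|Γ|² = 0.431, so P_del/P_inc = 1 − |Γ|² = 0.569
ML = −10·log₁₀(1 − |Γ|²)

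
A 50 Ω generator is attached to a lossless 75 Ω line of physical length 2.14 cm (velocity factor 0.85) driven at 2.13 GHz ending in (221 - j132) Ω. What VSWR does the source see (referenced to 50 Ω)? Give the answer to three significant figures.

λ = v/f = 0.85·c / 2.13 GHz = 0.12 m
βl = 2π·l/λ = 2π × 0.179 = 64.4°
tan(βl) = 2.08
Z_in = Z_0·(Z_L + jZ_0·tanβl)/(Z_0 + jZ_L·tanβl) = 19.8 − j20.9 Ω
Γ_s = (Z_in − Z_s)/(Z_in + Z_s) = (-30.2 − j20.9)/(69.8 − j20.9), |Γ_s| = 0.503
VSWR = (1 + |Γ_s|)/(1 − |Γ_s|)

VSWR ≈ 3.03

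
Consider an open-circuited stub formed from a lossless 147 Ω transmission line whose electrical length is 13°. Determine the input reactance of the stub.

X_in ≈ -637 Ω (capacitive)

tan(βl) = 0.231
For an open-circuited stub, Z_in = −jZ_0·cot(βl) = −jZ_0/tan(βl)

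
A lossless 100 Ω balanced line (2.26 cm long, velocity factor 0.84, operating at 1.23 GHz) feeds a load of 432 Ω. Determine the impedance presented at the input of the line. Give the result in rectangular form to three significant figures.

λ = v/f = 0.84·c / 1.23 GHz = 0.205 m
βl = 2π·l/λ = 2π × 0.11 = 39.7°
tan(βl) = tan(39.7°) = 0.831
Z_in = Z_0·(Z_L + jZ_0·tanβl)/(Z_0 + jZ_L·tanβl)
     = 100·(432 + j83.1)/(100 + j359)

Z_in ≈ 52.6 − j106 Ω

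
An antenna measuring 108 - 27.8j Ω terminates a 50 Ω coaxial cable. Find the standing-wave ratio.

VSWR ≈ 2.34

Γ = (Z_L − Z_0)/(Z_L + Z_0) = (58 − j27.8)/(158 − j27.8)
|Γ| = 64.3/160 = 0.401
VSWR = (1 + |Γ|)/(1 − |Γ|) = 1.4/0.599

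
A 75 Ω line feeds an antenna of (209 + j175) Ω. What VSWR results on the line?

VSWR ≈ 4.89

Γ = (Z_L − Z_0)/(Z_L + Z_0) = (134 + j175)/(284 + j175)
|Γ| = 220/334 = 0.661
VSWR = (1 + |Γ|)/(1 − |Γ|) = 1.66/0.339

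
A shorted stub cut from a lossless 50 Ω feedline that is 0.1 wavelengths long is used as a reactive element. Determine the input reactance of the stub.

βl = 2π × 0.1 = 36°
tan(βl) = 0.727
For a shorted stub, Z_in = jZ_0·tan(βl)

X_in ≈ 36.3 Ω (inductive)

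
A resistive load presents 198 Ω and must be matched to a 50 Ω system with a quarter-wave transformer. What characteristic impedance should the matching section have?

Z_qwt ≈ 99.5 Ω

Z_qwt = √(Z_0·R_L) = √(50 × 198) = √9900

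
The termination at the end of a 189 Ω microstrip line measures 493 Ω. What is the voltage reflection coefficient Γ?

Γ = (Z_L − Z_0)/(Z_L + Z_0) = (493 − 189)/(493 + 189) = 304/682

Γ = 0.446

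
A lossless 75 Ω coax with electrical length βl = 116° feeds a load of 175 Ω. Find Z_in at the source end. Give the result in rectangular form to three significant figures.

Z_in ≈ 38.1 + j28.6 Ω

tan(βl) = tan(116°) = -2.05
Z_in = Z_0·(Z_L + jZ_0·tanβl)/(Z_0 + jZ_L·tanβl)
     = 75·(175 − j154)/(75 − j359)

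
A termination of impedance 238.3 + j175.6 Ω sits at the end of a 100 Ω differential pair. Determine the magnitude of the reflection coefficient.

|Γ| ≈ 0.586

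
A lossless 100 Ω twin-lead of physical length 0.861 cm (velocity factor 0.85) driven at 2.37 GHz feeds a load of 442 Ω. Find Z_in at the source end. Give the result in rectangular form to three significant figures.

λ = v/f = 0.85·c / 2.37 GHz = 0.108 m
βl = 2π·l/λ = 2π × 0.08 = 28.8°
tan(βl) = tan(28.8°) = 0.55
Z_in = Z_0·(Z_L + jZ_0·tanβl)/(Z_0 + jZ_L·tanβl)
     = 100·(442 + j55)/(100 + j243)

Z_in ≈ 83.3 − j148 Ω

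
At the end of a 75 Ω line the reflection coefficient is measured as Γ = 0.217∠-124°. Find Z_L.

Z_L ≈ 55.4 − j20.9 Ω

Z_L = Z_0·(1 + Γ)/(1 − Γ) = 75·(0.879 − j0.18)/(1.12 + j0.18)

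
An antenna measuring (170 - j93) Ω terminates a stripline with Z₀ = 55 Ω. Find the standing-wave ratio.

Γ = (Z_L − Z_0)/(Z_L + Z_0) = (115 − j93)/(225 − j93)
|Γ| = 148/243 = 0.607
VSWR = (1 + |Γ|)/(1 − |Γ|) = 1.61/0.393

VSWR ≈ 4.1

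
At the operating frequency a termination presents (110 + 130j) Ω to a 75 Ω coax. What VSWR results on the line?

Γ = (Z_L − Z_0)/(Z_L + Z_0) = (35 + j130)/(185 + j130)
|Γ| = 135/226 = 0.595
VSWR = (1 + |Γ|)/(1 − |Γ|) = 1.6/0.405

VSWR ≈ 3.94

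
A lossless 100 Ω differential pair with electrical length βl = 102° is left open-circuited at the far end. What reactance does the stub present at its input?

tan(βl) = -4.7
For an open-circuited stub, Z_in = −jZ_0·cot(βl) = −jZ_0/tan(βl)

X_in ≈ 21.3 Ω (inductive)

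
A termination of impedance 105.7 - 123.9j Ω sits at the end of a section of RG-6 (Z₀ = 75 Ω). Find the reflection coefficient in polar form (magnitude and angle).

Γ ≈ 0.583 ∠ -41.6°

Γ = (Z_L − Z_0)/(Z_L + Z_0) = (30.7 − j123.9)/(180.7 − j123.9)
|Γ| = 128/219 = 0.583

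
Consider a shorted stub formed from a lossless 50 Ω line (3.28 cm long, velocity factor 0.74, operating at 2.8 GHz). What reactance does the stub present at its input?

λ = v/f = 0.74·c / 2.8 GHz = 0.0793 m
βl = 2π·l/λ = 2π × 0.414 = 149°
tan(βl) = -0.603
For a shorted stub, Z_in = jZ_0·tan(βl)

X_in ≈ -30.1 Ω (capacitive)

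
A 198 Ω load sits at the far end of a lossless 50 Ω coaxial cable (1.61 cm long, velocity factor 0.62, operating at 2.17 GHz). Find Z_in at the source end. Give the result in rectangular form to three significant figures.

λ = v/f = 0.62·c / 2.17 GHz = 0.0857 m
βl = 2π·l/λ = 2π × 0.188 = 67.6°
tan(βl) = tan(67.6°) = 2.43
Z_in = Z_0·(Z_L + jZ_0·tanβl)/(Z_0 + jZ_L·tanβl)
     = 50·(198 + j121)/(50 + j481)

Z_in ≈ 14.6 − j19.1 Ω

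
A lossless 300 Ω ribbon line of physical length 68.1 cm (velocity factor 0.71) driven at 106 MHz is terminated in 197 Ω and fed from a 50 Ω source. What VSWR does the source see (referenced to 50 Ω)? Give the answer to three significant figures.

VSWR ≈ 7.7

λ = v/f = 0.71·c / 106 MHz = 2.01 m
βl = 2π·l/λ = 2π × 0.339 = 122°
tan(βl) = -1.6
Z_in = Z_0·(Z_L + jZ_0·tanβl)/(Z_0 + jZ_L·tanβl) = 333 − j130 Ω
Γ_s = (Z_in − Z_s)/(Z_in + Z_s) = (283 − j130)/(383 − j130), |Γ_s| = 0.77
VSWR = (1 + |Γ_s|)/(1 − |Γ_s|)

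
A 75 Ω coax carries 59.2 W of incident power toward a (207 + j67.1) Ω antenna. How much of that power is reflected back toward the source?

|Γ| = |(132 + j67.1)/(282 + j67.1)| = 0.511
|Γ|² = 0.261
P_refl = |Γ|²·P_inc = 15.4 W, P_del = (1 − |Γ|²)·P_inc = 43.8 W

P_reflected ≈ 15.4 W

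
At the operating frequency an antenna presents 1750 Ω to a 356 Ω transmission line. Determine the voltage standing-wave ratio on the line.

For a purely resistive load, VSWR = R_L/Z_0 or Z_0/R_L (whichever > 1) = 1750/356

VSWR ≈ 4.92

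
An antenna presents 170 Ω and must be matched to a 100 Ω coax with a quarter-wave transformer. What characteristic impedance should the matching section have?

Z_qwt ≈ 130 Ω

Z_qwt = √(Z_0·R_L) = √(100 × 170) = √17000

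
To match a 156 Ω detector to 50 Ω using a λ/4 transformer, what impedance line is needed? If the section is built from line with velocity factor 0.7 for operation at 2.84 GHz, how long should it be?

Z_qwt ≈ 88.3 Ω; length ≈ 1.85 cm

Z_qwt = √(Z_0·R_L) = √(50 × 156) = √7800
λ = 0.7·c/f = 0.0739 m, so l = λ/4 = 0.0185 m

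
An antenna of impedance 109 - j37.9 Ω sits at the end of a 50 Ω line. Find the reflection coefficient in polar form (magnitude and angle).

Γ ≈ 0.429 ∠ -19.3°

Γ = (Z_L − Z_0)/(Z_L + Z_0) = (59 − j37.9)/(159 − j37.9)
|Γ| = 70.1/163 = 0.429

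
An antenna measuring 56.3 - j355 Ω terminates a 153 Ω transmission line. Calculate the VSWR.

VSWR ≈ 17.7

Γ = (Z_L − Z_0)/(Z_L + Z_0) = (-96.7 − j355)/(209.3 − j355)
|Γ| = 368/412 = 0.893
VSWR = (1 + |Γ|)/(1 − |Γ|) = 1.89/0.107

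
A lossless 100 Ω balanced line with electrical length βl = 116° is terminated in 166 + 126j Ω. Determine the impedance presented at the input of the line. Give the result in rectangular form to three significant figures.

Z_in ≈ 35.4 + j11.5 Ω

tan(βl) = tan(116°) = -2.05
Z_in = Z_0·(Z_L + jZ_0·tanβl)/(Z_0 + jZ_L·tanβl)
     = 100·(166 − j79)/(358 − j340)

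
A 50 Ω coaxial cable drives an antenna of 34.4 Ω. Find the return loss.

Γ = (34.4 − 50)/(34.4 + 50) = -0.185
RL = −20·log₁₀|Γ| = −20·log₁₀(0.185)

RL ≈ 14.7 dB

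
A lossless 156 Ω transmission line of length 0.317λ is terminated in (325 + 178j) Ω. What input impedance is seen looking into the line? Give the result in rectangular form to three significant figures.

Z_in ≈ 56.8 + j26.5 Ω

βl = 2π × 0.317 = 114°
tan(βl) = tan(114°) = -2.23
Z_in = Z_0·(Z_L + jZ_0·tanβl)/(Z_0 + jZ_L·tanβl)
     = 156·(325 − j170)/(554 − j726)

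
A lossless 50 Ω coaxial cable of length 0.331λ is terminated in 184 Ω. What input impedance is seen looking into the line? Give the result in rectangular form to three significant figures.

Z_in ≈ 17.4 + j25.3 Ω

βl = 2π × 0.331 = 119°
tan(βl) = tan(119°) = -1.79
Z_in = Z_0·(Z_L + jZ_0·tanβl)/(Z_0 + jZ_L·tanβl)
     = 50·(184 − j89.6)/(50 − j330)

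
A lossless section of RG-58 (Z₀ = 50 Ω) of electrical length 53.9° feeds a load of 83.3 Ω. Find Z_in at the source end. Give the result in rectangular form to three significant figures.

Z_in ≈ 38.6 − j19.6 Ω

tan(βl) = tan(53.9°) = 1.37
Z_in = Z_0·(Z_L + jZ_0·tanβl)/(Z_0 + jZ_L·tanβl)
     = 50·(83.3 + j68.6)/(50 + j114)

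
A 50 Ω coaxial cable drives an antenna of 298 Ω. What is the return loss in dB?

RL ≈ 2.94 dB

Γ = (298 − 50)/(298 + 50) = 0.713
RL = −20·log₁₀|Γ| = −20·log₁₀(0.713)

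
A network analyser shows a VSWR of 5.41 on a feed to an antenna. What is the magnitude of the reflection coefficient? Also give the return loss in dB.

|Γ| = (S − 1)/(S + 1) = (5.41 − 1)/(5.41 + 1) = 4.41/6.41
RL = −20·log₁₀|Γ| = −20·log₁₀(0.688)

|Γ| ≈ 0.688; return loss ≈ 3.25 dB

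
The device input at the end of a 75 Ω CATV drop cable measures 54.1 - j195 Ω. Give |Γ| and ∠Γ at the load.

Γ = (Z_L − Z_0)/(Z_L + Z_0) = (-20.9 − j195)/(129.1 − j195)
|Γ| = 196/234 = 0.839

Γ ≈ 0.839 ∠ -39.6°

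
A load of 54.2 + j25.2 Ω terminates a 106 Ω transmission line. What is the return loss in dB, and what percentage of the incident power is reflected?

RL ≈ 8.99 dB; 12.6% of incident power reflected

Γ = (-51.8 + j25.2)/(160.2 + j25.2), |Γ| = 0.355
RL = −20·log₁₀(0.355) = 8.99 dB
P_refl/P_inc = |Γ|² = 0.126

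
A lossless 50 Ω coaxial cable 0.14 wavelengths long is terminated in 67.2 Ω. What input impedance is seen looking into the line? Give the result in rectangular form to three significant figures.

Z_in ≈ 45.4 − j13.4 Ω

βl = 2π × 0.14 = 50.4°
tan(βl) = tan(50.4°) = 1.21
Z_in = Z_0·(Z_L + jZ_0·tanβl)/(Z_0 + jZ_L·tanβl)
     = 50·(67.2 + j60.4)/(50 + j81.2)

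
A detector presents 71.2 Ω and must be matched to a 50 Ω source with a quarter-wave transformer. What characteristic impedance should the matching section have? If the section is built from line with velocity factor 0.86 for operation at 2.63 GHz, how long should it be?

Z_qwt = √(Z_0·R_L) = √(50 × 71.2) = √3560
λ = 0.86·c/f = 0.0981 m, so l = λ/4 = 0.0245 m

Z_qwt ≈ 59.7 Ω; length ≈ 2.45 cm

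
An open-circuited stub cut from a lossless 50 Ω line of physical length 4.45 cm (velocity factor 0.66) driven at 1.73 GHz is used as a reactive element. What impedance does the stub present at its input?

Z_in ≈ +j59.5 Ω

λ = v/f = 0.66·c / 1.73 GHz = 0.114 m
βl = 2π·l/λ = 2π × 0.389 = 140°
tan(βl) = -0.84
For an open-circuited stub, Z_in = −jZ_0·cot(βl) = −jZ_0/tan(βl)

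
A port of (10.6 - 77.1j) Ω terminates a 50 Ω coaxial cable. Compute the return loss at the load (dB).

Γ = (-39.4 − j77.1)/(60.6 − j77.1), |Γ| = 0.883
RL = −20·log₁₀|Γ| = −20·log₁₀(0.883)

RL ≈ 1.08 dB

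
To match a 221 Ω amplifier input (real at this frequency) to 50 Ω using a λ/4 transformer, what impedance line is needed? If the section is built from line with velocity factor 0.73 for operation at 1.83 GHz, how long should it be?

Z_qwt ≈ 105 Ω; length ≈ 2.99 cm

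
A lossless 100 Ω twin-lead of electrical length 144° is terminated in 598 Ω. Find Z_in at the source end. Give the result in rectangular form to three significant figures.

Z_in ≈ 46 + j127 Ω

tan(βl) = tan(144°) = -0.727
Z_in = Z_0·(Z_L + jZ_0·tanβl)/(Z_0 + jZ_L·tanβl)
     = 100·(598 − j72.7)/(100 − j434)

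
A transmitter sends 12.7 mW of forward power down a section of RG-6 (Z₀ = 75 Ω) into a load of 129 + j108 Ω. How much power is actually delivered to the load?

P_delivered ≈ 9.22 mW

|Γ| = |(54 + j108)/(204 + j108)| = 0.523
|Γ|² = 0.274
P_refl = |Γ|²·P_inc = 3.48 mW, P_del = (1 − |Γ|²)·P_inc = 9.22 mW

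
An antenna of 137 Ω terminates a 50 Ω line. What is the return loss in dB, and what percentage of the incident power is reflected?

Γ = (137 − 50)/(137 + 50) = 0.465
RL = −20·log₁₀(0.465) = 6.65 dB
P_refl/P_inc = |Γ|² = 0.216

RL ≈ 6.65 dB; 21.6% of incident power reflected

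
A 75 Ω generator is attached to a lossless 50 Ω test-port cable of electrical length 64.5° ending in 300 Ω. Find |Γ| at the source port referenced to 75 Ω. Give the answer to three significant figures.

|Γ| ≈ 0.78

tan(βl) = 2.1
Z_in = Z_0·(Z_L + jZ_0·tanβl)/(Z_0 + jZ_L·tanβl) = 10.2 − j23 Ω
Γ_s = (Z_in − Z_s)/(Z_in + Z_s) = (-64.8 − j23)/(85.2 − j23), |Γ_s| = 0.78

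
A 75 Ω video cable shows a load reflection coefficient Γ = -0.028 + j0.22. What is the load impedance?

Z_L = Z_0·(1 + Γ)/(1 − Γ) = 75·(0.972 + j0.22)/(1.03 − j0.22)

Z_L ≈ 64.5 + j29.9 Ω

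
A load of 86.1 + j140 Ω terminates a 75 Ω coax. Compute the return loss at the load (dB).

Γ = (11.1 + j140)/(161.1 + j140), |Γ| = 0.658
RL = −20·log₁₀|Γ| = −20·log₁₀(0.658)

RL ≈ 3.64 dB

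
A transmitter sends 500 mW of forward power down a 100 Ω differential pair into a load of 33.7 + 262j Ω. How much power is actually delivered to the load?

P_delivered ≈ 77.9 mW

|Γ| = |(-66.3 + j262)/(133.7 + j262)| = 0.919
|Γ|² = 0.844
P_refl = |Γ|²·P_inc = 422 mW, P_del = (1 − |Γ|²)·P_inc = 77.9 mW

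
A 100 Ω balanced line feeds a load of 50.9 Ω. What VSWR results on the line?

For a purely resistive load, VSWR = R_L/Z_0 or Z_0/R_L (whichever > 1) = 100/50.9

VSWR ≈ 1.96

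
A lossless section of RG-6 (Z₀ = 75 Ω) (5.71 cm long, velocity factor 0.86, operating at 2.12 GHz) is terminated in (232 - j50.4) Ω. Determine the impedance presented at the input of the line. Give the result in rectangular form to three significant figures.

λ = v/f = 0.86·c / 2.12 GHz = 0.122 m
βl = 2π·l/λ = 2π × 0.469 = 169°
tan(βl) = tan(169°) = -0.196
Z_in = Z_0·(Z_L + jZ_0·tanβl)/(Z_0 + jZ_L·tanβl)
     = 75·(232 − j65.1)/(65.1 − j45.5)

Z_in ≈ 215 + j75 Ω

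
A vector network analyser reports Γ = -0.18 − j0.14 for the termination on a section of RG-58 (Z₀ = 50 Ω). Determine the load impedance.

Z_L = Z_0·(1 + Γ)/(1 − Γ) = 50·(0.82 − j0.14)/(1.18 + j0.14)

Z_L ≈ 33.6 − j9.92 Ω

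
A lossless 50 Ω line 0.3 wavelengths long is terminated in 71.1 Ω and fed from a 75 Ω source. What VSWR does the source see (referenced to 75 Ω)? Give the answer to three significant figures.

VSWR ≈ 2.06

βl = 2π × 0.3 = 108°
tan(βl) = -3.08
Z_in = Z_0·(Z_L + jZ_0·tanβl)/(Z_0 + jZ_L·tanβl) = 36.9 + j7.8 Ω
Γ_s = (Z_in − Z_s)/(Z_in + Z_s) = (-38.1 + j7.8)/(112 + j7.8), |Γ_s| = 0.346
VSWR = (1 + |Γ_s|)/(1 − |Γ_s|)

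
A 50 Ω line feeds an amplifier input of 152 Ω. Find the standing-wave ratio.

VSWR ≈ 3.04

Γ = (152 − 50)/(152 + 50) = 0.505
VSWR = (1 + 0.505)/(1 − 0.505)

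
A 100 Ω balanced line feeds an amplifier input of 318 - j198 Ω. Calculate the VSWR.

Γ = (Z_L − Z_0)/(Z_L + Z_0) = (218 − j198)/(418 − j198)
|Γ| = 294/463 = 0.637
VSWR = (1 + |Γ|)/(1 − |Γ|) = 1.64/0.363

VSWR ≈ 4.51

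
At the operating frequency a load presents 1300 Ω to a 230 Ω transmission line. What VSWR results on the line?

Γ = (1300 − 230)/(1300 + 230) = 0.699
VSWR = (1 + 0.699)/(1 − 0.699)

VSWR ≈ 5.65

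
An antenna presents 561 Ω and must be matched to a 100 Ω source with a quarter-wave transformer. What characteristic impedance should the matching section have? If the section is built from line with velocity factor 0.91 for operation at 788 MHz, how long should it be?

Z_qwt = √(Z_0·R_L) = √(100 × 561) = √56100
λ = 0.91·c/f = 0.346 m, so l = λ/4 = 0.0866 m

Z_qwt ≈ 237 Ω; length ≈ 8.66 cm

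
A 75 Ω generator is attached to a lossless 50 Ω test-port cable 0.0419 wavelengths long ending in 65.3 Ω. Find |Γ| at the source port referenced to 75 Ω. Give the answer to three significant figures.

βl = 2π × 0.0419 = 15.1°
tan(βl) = 0.27
Z_in = Z_0·(Z_L + jZ_0·tanβl)/(Z_0 + jZ_L·tanβl) = 62.3 − j8.46 Ω
Γ_s = (Z_in − Z_s)/(Z_in + Z_s) = (-12.7 − j8.46)/(137 − j8.46), |Γ_s| = 0.111

|Γ| ≈ 0.111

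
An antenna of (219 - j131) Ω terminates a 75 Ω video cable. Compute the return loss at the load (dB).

RL ≈ 4.37 dB

Γ = (144 − j131)/(294 − j131), |Γ| = 0.605
RL = −20·log₁₀|Γ| = −20·log₁₀(0.605)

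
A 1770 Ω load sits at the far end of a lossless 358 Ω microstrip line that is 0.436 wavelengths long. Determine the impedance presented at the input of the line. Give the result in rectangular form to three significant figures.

Z_in ≈ 386 + j658 Ω

βl = 2π × 0.436 = 157°
tan(βl) = tan(157°) = -0.425
Z_in = Z_0·(Z_L + jZ_0·tanβl)/(Z_0 + jZ_L·tanβl)
     = 358·(1770 − j152)/(358 − j753)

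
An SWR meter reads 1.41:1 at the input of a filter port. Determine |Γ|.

|Γ| ≈ 0.17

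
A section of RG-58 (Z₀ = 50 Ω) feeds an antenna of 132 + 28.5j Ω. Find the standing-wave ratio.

VSWR ≈ 2.78

Γ = (Z_L − Z_0)/(Z_L + Z_0) = (82 + j28.5)/(182 + j28.5)
|Γ| = 86.8/184 = 0.471
VSWR = (1 + |Γ|)/(1 − |Γ|) = 1.47/0.529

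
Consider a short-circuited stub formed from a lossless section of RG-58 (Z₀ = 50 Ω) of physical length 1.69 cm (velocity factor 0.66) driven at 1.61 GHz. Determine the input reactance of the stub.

λ = v/f = 0.66·c / 1.61 GHz = 0.123 m
βl = 2π·l/λ = 2π × 0.137 = 49.5°
tan(βl) = 1.17
For a short-circuited stub, Z_in = jZ_0·tan(βl)

X_in ≈ 58.5 Ω (inductive)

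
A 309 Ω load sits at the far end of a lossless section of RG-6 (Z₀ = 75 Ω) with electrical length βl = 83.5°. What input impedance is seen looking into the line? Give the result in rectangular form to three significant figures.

Z_in ≈ 18.4 − j8.04 Ω

tan(βl) = tan(83.5°) = 8.78
Z_in = Z_0·(Z_L + jZ_0·tanβl)/(Z_0 + jZ_L·tanβl)
     = 75·(309 + j658)/(75 + j2710)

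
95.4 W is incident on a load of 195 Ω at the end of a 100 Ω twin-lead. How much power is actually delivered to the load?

P_delivered ≈ 85.5 W

Γ = (195 − 100)/(195 + 100) = 0.322
|Γ|² = 0.104
P_refl = |Γ|²·P_inc = 9.89 W, P_del = (1 − |Γ|²)·P_inc = 85.5 W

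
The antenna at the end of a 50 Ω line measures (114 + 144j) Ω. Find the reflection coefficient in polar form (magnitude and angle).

Γ = (Z_L − Z_0)/(Z_L + Z_0) = (64 + j144)/(164 + j144)
|Γ| = 158/218 = 0.722

Γ ≈ 0.722 ∠ 24.8°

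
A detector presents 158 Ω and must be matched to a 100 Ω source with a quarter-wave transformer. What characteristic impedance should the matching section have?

Z_qwt = √(Z_0·R_L) = √(100 × 158) = √15800

Z_qwt ≈ 126 Ω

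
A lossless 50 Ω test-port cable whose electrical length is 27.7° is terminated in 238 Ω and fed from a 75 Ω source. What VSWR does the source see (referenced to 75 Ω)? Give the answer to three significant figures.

VSWR ≈ 4.06

tan(βl) = 0.525
Z_in = Z_0·(Z_L + jZ_0·tanβl)/(Z_0 + jZ_L·tanβl) = 41.9 − j78.5 Ω
Γ_s = (Z_in − Z_s)/(Z_in + Z_s) = (-33.1 − j78.5)/(117 − j78.5), |Γ_s| = 0.605
VSWR = (1 + |Γ_s|)/(1 − |Γ_s|)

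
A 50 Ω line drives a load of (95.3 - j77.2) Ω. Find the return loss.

RL ≈ 5.29 dB

Γ = (45.3 − j77.2)/(145.3 − j77.2), |Γ| = 0.544
RL = −20·log₁₀|Γ| = −20·log₁₀(0.544)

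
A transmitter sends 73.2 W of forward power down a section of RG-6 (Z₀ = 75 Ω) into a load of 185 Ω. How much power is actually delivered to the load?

Γ = (185 − 75)/(185 + 75) = 0.423
|Γ|² = 0.179
P_refl = |Γ|²·P_inc = 13.1 W, P_del = (1 − |Γ|²)·P_inc = 60.1 W

P_delivered ≈ 60.1 W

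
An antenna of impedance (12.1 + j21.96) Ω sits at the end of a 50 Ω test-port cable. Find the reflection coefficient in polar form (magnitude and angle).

Γ = (Z_L − Z_0)/(Z_L + Z_0) = (-37.9 + j21.96)/(62.1 + j21.96)
|Γ| = 43.8/65.9 = 0.665

Γ ≈ 0.665 ∠ 130°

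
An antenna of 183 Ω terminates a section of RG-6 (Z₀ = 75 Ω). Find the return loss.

Γ = (183 − 75)/(183 + 75) = 0.419
RL = −20·log₁₀|Γ| = −20·log₁₀(0.419)

RL ≈ 7.56 dB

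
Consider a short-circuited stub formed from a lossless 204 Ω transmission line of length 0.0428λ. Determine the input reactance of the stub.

X_in ≈ 56.2 Ω (inductive)

βl = 2π × 0.0428 = 15.4°
tan(βl) = 0.276
For a short-circuited stub, Z_in = jZ_0·tan(βl)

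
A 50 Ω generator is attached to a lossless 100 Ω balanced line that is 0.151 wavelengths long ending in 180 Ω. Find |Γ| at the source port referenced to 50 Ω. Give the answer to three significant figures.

|Γ| ≈ 0.373

βl = 2π × 0.151 = 54.4°
tan(βl) = 1.39
Z_in = Z_0·(Z_L + jZ_0·tanβl)/(Z_0 + jZ_L·tanβl) = 72.6 − j42.8 Ω
Γ_s = (Z_in − Z_s)/(Z_in + Z_s) = (22.6 − j42.8)/(123 − j42.8), |Γ_s| = 0.373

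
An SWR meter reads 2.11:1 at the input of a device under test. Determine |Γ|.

|Γ| = (S − 1)/(S + 1) = (2.11 − 1)/(2.11 + 1) = 1.11/3.11

|Γ| ≈ 0.357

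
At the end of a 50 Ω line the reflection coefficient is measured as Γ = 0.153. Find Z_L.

Z_L = Z_0·(1 + Γ)/(1 − Γ) = 50·(1.15)/(0.847)

Z_L ≈ 68.1 Ω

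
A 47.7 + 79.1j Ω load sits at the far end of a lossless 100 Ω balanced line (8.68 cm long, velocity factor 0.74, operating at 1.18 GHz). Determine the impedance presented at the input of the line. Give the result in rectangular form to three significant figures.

Z_in ≈ 35.1 + j48.9 Ω

λ = v/f = 0.74·c / 1.18 GHz = 0.188 m
βl = 2π·l/λ = 2π × 0.461 = 166°
tan(βl) = tan(166°) = -0.248
Z_in = Z_0·(Z_L + jZ_0·tanβl)/(Z_0 + jZ_L·tanβl)
     = 100·(47.7 + j54.3)/(120 − j11.8)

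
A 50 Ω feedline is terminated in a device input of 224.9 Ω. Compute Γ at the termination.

Γ = 0.636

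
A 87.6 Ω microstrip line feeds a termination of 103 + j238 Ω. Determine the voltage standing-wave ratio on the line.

VSWR ≈ 8.18

Γ = (Z_L − Z_0)/(Z_L + Z_0) = (15.4 + j238)/(190.6 + j238)
|Γ| = 238/305 = 0.782
VSWR = (1 + |Γ|)/(1 − |Γ|) = 1.78/0.218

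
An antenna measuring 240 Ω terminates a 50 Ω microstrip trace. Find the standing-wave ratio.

VSWR ≈ 4.8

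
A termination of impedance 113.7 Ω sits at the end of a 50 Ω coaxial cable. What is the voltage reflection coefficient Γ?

Γ = (Z_L − Z_0)/(Z_L + Z_0) = (113.7 − 50)/(113.7 + 50) = 63.7/163.7

Γ = 0.389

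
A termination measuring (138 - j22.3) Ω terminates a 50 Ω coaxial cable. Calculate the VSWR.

Γ = (Z_L − Z_0)/(Z_L + Z_0) = (88 − j22.3)/(188 − j22.3)
|Γ| = 90.8/189 = 0.48
VSWR = (1 + |Γ|)/(1 − |Γ|) = 1.48/0.52

VSWR ≈ 2.84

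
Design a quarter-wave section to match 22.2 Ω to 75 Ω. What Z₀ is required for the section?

Z_qwt ≈ 40.8 Ω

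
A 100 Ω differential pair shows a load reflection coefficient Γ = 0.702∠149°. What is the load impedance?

Z_L ≈ 18.8 + j26.8 Ω

Z_L = Z_0·(1 + Γ)/(1 − Γ) = 100·(0.398 + j0.362)/(1.6 − j0.362)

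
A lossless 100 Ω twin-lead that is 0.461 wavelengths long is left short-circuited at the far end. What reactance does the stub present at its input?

βl = 2π × 0.461 = 166°
tan(βl) = -0.25
For a short-circuited stub, Z_in = jZ_0·tan(βl)

X_in ≈ -25 Ω (capacitive)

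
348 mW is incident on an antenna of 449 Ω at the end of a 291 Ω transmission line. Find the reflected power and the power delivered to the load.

Γ = (449 − 291)/(449 + 291) = 0.214
|Γ|² = 0.0456
P_refl = |Γ|²·P_inc = 15.9 mW, P_del = (1 − |Γ|²)·P_inc = 332 mW

P_reflected ≈ 15.9 mW; P_delivered ≈ 332 mW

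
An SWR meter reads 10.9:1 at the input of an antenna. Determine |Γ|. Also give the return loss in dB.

|Γ| ≈ 0.832; return loss ≈ 1.6 dB

|Γ| = (S − 1)/(S + 1) = (10.9 − 1)/(10.9 + 1) = 9.9/11.9
RL = −20·log₁₀|Γ| = −20·log₁₀(0.832)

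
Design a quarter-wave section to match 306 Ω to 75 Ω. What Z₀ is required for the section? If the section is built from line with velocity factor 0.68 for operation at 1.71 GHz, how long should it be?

Z_qwt = √(Z_0·R_L) = √(75 × 306) = √22950
λ = 0.68·c/f = 0.119 m, so l = λ/4 = 0.0298 m

Z_qwt ≈ 151 Ω; length ≈ 2.98 cm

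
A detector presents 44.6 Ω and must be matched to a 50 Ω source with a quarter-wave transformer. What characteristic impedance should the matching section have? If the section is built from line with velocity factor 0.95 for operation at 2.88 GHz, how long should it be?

Z_qwt = √(Z_0·R_L) = √(50 × 44.6) = √2230
λ = 0.95·c/f = 0.099 m, so l = λ/4 = 0.0247 m

Z_qwt ≈ 47.2 Ω; length ≈ 2.47 cm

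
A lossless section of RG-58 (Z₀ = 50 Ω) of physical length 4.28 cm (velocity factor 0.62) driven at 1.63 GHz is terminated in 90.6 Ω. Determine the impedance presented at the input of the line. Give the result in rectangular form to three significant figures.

λ = v/f = 0.62·c / 1.63 GHz = 0.114 m
βl = 2π·l/λ = 2π × 0.375 = 135°
tan(βl) = tan(135°) = -0.999
Z_in = Z_0·(Z_L + jZ_0·tanβl)/(Z_0 + jZ_L·tanβl)
     = 50·(90.6 − j50)/(50 − j90.5)

Z_in ≈ 42.3 + j26.7 Ω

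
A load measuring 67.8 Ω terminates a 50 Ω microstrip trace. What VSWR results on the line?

Γ = (67.8 − 50)/(67.8 + 50) = 0.151
VSWR = (1 + 0.151)/(1 − 0.151)

VSWR ≈ 1.36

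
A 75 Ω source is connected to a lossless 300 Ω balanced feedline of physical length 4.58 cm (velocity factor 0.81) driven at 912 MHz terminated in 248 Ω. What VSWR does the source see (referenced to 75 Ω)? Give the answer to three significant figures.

VSWR ≈ 4.5

λ = v/f = 0.81·c / 912 MHz = 0.266 m
βl = 2π·l/λ = 2π × 0.172 = 61.9°
tan(βl) = 1.87
Z_in = Z_0·(Z_L + jZ_0·tanβl)/(Z_0 + jZ_L·tanβl) = 329 + j52.4 Ω
Γ_s = (Z_in − Z_s)/(Z_in + Z_s) = (254 + j52.4)/(404 + j52.4), |Γ_s| = 0.637
VSWR = (1 + |Γ_s|)/(1 − |Γ_s|)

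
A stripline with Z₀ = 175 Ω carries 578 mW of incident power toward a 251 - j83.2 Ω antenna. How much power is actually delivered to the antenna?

P_delivered ≈ 539 mW

|Γ| = |(76 − j83.2)/(426 − j83.2)| = 0.26
|Γ|² = 0.0674
P_refl = |Γ|²·P_inc = 39 mW, P_del = (1 − |Γ|²)·P_inc = 539 mW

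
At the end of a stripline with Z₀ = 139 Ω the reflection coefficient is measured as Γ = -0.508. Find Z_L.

Z_L ≈ 45.4 Ω

Z_L = Z_0·(1 + Γ)/(1 − Γ) = 139·(0.492)/(1.51)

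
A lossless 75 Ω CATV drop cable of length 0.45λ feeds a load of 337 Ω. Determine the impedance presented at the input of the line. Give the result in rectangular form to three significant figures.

Z_in ≈ 119 + j149 Ω

βl = 2π × 0.45 = 162°
tan(βl) = tan(162°) = -0.325
Z_in = Z_0·(Z_L + jZ_0·tanβl)/(Z_0 + jZ_L·tanβl)
     = 75·(337 − j24.4)/(75 − j109)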